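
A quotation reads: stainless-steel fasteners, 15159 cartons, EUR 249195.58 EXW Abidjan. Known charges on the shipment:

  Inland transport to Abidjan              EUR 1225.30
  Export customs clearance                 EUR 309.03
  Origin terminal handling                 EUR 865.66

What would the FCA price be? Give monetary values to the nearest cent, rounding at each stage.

FCA price: EUR 250729.91

Not relevant to the conversion: origin terminal — on the buyer under both terms; not part of either seller's price.
From EXW to FCA, the seller additionally bears: inland to port, export clearance.
FCA price = 249195.58 + 1225.30 + 309.03 = 250729.91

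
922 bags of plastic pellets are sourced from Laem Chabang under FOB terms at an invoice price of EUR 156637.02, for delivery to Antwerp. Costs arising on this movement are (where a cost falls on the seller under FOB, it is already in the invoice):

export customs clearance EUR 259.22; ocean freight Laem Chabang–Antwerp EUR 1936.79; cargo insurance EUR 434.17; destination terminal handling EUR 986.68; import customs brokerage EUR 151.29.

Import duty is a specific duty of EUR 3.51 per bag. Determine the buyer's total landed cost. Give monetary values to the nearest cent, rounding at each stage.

Total landed cost: EUR 163382.17

FOB: the seller bears costs until goods are on board at the origin port; the buyer bears freight, insurance and all costs thereafter.
Already in the invoice (seller's account under FOB): export clearance — exclude.
CIF value = FOB price + freight + insurance = 156637.02 + 1936.79 + 434.17 = 159007.98
Import duty = 922 × 3.51 = 3236.22
Buyer bears: freight 1936.79 + insurance 434.17 + destination terminal 986.68 + brokerage 151.29 + duty 3236.22 = 6745.15
Landed cost = invoice 156637.02 + 6745.15 = 163382.17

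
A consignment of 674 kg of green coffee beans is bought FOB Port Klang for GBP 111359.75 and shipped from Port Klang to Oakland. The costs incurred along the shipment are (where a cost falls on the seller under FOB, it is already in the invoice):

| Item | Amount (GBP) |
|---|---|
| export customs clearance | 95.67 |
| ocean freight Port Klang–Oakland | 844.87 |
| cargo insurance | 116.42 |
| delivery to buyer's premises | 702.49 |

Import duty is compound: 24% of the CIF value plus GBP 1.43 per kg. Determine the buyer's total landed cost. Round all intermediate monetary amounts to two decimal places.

Total landed cost: GBP 140944.40

FOB: the seller bears costs until goods are on board at the origin port; the buyer bears freight, insurance and all costs thereafter.
Already in the invoice (seller's account under FOB): export clearance — exclude.
CIF value = FOB price + freight + insurance = 111359.75 + 844.87 + 116.42 = 112321.04
Ad valorem component: 112321.04 × 24% = 26957.05
Specific component: 674 × 1.43 = 963.82
Import duty = 26957.05 + 963.82 = 27920.87
Buyer bears: freight 844.87 + insurance 116.42 + delivery 702.49 + duty 27920.87 = 29584.65
Landed cost = invoice 111359.75 + 29584.65 = 140944.40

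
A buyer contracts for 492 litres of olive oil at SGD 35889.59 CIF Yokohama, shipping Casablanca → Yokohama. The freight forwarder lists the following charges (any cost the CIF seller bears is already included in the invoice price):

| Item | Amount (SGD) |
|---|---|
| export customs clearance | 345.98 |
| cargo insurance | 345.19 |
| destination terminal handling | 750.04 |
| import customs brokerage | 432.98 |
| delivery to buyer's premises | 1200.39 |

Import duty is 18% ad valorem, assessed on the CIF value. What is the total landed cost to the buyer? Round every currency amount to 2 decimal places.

CIF: the seller pays costs through ocean freight and marine insurance to the destination port.
Already in the invoice (seller's account under CIF): export clearance, insurance — exclude.
The CIF price already equals the CIF value: 35889.59
Import duty = 35889.59 × 18% = 6460.13
Buyer bears: destination terminal 750.04 + brokerage 432.98 + delivery 1200.39 + duty 6460.13 = 8843.54
Landed cost = invoice 35889.59 + 8843.54 = 44733.13

Total landed cost: SGD 44733.13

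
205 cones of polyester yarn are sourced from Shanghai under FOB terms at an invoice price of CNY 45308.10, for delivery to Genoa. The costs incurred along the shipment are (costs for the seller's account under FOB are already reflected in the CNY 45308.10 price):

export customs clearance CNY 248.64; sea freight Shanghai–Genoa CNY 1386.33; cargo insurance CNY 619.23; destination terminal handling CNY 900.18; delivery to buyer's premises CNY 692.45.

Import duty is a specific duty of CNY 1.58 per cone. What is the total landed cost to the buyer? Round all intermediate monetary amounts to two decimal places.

FOB: the seller bears costs until goods are on board at the origin port; the buyer bears freight, insurance and all costs thereafter.
Already in the invoice (seller's account under FOB): export clearance — exclude.
CIF value = FOB price + freight + insurance = 45308.10 + 1386.33 + 619.23 = 47313.66
Import duty = 205 × 1.58 = 323.90
Buyer bears: freight 1386.33 + insurance 619.23 + destination terminal 900.18 + delivery 692.45 + duty 323.90 = 3922.09
Landed cost = invoice 45308.10 + 3922.09 = 49230.19

Total landed cost: CNY 49230.19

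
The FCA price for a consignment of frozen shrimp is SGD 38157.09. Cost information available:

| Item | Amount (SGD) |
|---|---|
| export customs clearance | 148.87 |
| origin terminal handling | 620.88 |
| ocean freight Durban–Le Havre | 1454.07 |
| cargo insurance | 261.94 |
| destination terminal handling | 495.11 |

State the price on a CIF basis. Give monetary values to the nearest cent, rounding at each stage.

Not relevant to the conversion: export clearance — on the seller under both FCA and CIF; already in the FCA price and stays in the CIF price. destination terminal — on the buyer under both terms; not part of either seller's price.
From FCA to CIF, the seller additionally bears: origin terminal, freight, insurance.
CIF price = 38157.09 + 620.88 + 1454.07 + 261.94 = 40493.98

CIF price: SGD 40493.98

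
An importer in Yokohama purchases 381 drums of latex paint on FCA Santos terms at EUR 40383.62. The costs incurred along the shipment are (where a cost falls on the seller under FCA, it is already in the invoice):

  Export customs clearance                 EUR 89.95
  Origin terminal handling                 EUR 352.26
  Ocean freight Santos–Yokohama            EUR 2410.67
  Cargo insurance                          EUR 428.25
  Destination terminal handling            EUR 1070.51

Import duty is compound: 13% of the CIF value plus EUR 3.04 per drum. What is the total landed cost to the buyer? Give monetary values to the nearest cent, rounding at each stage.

FCA: the seller delivers export-cleared goods to the carrier; the buyer bears costs from that point.
Already in the invoice (seller's account under FCA): export clearance — exclude.
CIF value = FCA price + origin terminal + freight + insurance = 40383.62 + 352.26 + 2410.67 + 428.25 = 43574.80
Ad valorem component: 43574.80 × 13% = 5664.72
Specific component: 381 × 3.04 = 1158.24
Import duty = 5664.72 + 1158.24 = 6822.96
Buyer bears: origin terminal 352.26 + freight 2410.67 + insurance 428.25 + destination terminal 1070.51 + duty 6822.96 = 11084.65
Landed cost = invoice 40383.62 + 11084.65 = 51468.27

Total landed cost: EUR 51468.27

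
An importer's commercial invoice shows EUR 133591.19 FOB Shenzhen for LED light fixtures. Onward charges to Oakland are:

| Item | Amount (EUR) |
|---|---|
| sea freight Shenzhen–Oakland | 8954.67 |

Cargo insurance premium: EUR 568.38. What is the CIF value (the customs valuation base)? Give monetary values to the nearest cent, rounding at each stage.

CIF = FOB price + freight + insurance
CIF = 133591.19 + 8954.67 + 568.38 = 143114.24

CIF value: EUR 143114.24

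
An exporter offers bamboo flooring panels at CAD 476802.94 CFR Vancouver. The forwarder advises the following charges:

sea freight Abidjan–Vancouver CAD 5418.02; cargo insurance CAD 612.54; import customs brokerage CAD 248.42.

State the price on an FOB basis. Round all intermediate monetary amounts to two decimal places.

FOB price: CAD 471384.92

Not relevant to the conversion: insurance, brokerage — on the buyer under both terms; not part of either seller's price.
From CFR to FOB, the seller no longer bears: freight.
FOB price = 476802.94 − 5418.02 = 471384.92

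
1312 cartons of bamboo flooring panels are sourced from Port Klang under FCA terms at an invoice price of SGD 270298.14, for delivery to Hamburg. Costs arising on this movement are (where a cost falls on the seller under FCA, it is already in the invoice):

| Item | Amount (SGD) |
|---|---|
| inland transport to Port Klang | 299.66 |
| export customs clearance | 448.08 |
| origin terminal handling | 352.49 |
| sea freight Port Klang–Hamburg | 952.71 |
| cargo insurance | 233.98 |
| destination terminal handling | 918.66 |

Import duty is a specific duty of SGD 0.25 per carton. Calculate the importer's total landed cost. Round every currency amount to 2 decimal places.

FCA: the seller delivers export-cleared goods to the carrier; the buyer bears costs from that point.
Already in the invoice (seller's account under FCA): inland to port, export clearance — exclude.
CIF value = FCA price + origin terminal + freight + insurance = 270298.14 + 352.49 + 952.71 + 233.98 = 271837.32
Import duty = 1312 × 0.25 = 328.00
Buyer bears: origin terminal 352.49 + freight 952.71 + insurance 233.98 + destination terminal 918.66 + duty 328.00 = 2785.84
Landed cost = invoice 270298.14 + 2785.84 = 273083.98

Total landed cost: SGD 273083.98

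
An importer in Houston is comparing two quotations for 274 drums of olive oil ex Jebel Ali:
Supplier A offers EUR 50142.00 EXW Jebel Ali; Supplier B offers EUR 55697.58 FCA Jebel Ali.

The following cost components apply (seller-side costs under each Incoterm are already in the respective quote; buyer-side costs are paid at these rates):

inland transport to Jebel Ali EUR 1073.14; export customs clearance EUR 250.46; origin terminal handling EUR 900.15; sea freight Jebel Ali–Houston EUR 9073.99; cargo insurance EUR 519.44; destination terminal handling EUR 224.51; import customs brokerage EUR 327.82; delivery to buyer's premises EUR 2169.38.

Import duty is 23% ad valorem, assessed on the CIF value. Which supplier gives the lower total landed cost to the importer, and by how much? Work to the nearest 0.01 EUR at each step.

Supplier A is cheaper by EUR 5205.34

Supplier A (EXW):
CIF value = EXW price + inland to port + export clearance + origin terminal + freight + insurance = 50142.00 + 1073.14 + 250.46 + 900.15 + 9073.99 + 519.44 = 61959.18
Import duty = 61959.18 × 23% = 14250.61
Buyer bears (A): 1073.14 + 250.46 + 900.15 + 9073.99 + 519.44 + 224.51 + 327.82 + 2169.38 = 14538.89
Landed cost (A) = invoice 50142.00 + 14538.89 + duty 14250.61 = 78931.50
Supplier B (FCA):
CIF value = FCA price + origin terminal + freight + insurance = 55697.58 + 900.15 + 9073.99 + 519.44 = 66191.16
Import duty = 66191.16 × 23% = 15223.97
Buyer bears (B): 900.15 + 9073.99 + 519.44 + 224.51 + 327.82 + 2169.38 = 13215.29
Landed cost (B) = invoice 55697.58 + 13215.29 + duty 15223.97 = 84136.84
Difference = |78931.50 − 84136.84| = 5205.34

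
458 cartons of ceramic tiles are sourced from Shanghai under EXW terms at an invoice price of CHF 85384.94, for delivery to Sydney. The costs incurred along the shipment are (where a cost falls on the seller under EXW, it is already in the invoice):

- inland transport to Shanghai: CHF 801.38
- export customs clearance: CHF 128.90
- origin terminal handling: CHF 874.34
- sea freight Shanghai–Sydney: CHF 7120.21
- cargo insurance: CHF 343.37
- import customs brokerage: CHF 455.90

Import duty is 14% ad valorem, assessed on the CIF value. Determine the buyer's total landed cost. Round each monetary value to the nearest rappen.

EXW: the seller makes goods available at their premises; the buyer bears all onward costs.
CIF value = EXW price + inland to port + export clearance + origin terminal + freight + insurance = 85384.94 + 801.38 + 128.90 + 874.34 + 7120.21 + 343.37 = 94653.14
Import duty = 94653.14 × 14% = 13251.44
Buyer bears: inland to port 801.38 + export clearance 128.90 + origin terminal 874.34 + freight 7120.21 + insurance 343.37 + brokerage 455.90 + duty 13251.44 = 22975.54
Landed cost = invoice 85384.94 + 22975.54 = 108360.48

Total landed cost: CHF 108360.48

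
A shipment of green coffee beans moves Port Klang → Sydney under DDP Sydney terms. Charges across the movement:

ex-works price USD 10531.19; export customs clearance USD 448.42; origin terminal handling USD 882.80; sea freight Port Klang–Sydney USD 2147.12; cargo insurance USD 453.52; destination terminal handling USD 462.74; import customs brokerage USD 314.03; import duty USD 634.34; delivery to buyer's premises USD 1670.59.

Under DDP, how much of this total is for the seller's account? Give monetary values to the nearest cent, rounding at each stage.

DDP: the seller bears all costs including import duty.
Seller's account: goods 10531.19 + export clearance 448.42 + origin terminal 882.80 + freight 2147.12 + insurance 453.52 + destination terminal 462.74 + brokerage 314.03 + duty 634.34 + delivery 1670.59 = 17544.75
Buyer's account: 0.00

Seller's account: USD 17544.75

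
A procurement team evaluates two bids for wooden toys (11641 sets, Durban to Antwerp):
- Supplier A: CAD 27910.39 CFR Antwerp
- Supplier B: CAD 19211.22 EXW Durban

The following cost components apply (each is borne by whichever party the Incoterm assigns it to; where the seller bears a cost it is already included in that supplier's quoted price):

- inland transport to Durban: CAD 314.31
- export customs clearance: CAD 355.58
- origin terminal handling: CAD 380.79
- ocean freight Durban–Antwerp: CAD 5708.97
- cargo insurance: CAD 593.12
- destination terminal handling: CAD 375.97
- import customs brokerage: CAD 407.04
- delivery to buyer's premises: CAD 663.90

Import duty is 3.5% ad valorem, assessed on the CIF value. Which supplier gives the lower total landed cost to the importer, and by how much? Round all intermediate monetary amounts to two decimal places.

Supplier B is cheaper by CAD 2007.40

Supplier A (CFR):
CIF value = CFR price + insurance = 27910.39 + 593.12 = 28503.51
Import duty = 28503.51 × 3.5% = 997.62
Buyer bears (A): 593.12 + 375.97 + 407.04 + 663.90 = 2040.03
Landed cost (A) = invoice 27910.39 + 2040.03 + duty 997.62 = 30948.04
Supplier B (EXW):
CIF value = EXW price + inland to port + export clearance + origin terminal + freight + insurance = 19211.22 + 314.31 + 355.58 + 380.79 + 5708.97 + 593.12 = 26563.99
Import duty = 26563.99 × 3.5% = 929.74
Buyer bears (B): 314.31 + 355.58 + 380.79 + 5708.97 + 593.12 + 375.97 + 407.04 + 663.90 = 8799.68
Landed cost (B) = invoice 19211.22 + 8799.68 + duty 929.74 = 28940.64
Difference = |30948.04 − 28940.64| = 2007.40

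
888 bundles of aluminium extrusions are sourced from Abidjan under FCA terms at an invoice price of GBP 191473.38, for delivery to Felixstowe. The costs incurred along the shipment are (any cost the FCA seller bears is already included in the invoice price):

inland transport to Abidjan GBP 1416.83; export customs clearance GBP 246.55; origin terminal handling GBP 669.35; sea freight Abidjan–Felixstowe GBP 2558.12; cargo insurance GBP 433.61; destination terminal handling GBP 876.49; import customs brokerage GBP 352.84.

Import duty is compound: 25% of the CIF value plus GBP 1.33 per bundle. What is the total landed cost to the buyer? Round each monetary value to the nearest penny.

Total landed cost: GBP 246328.45

FCA: the seller delivers export-cleared goods to the carrier; the buyer bears costs from that point.
Already in the invoice (seller's account under FCA): inland to port, export clearance — exclude.
CIF value = FCA price + origin terminal + freight + insurance = 191473.38 + 669.35 + 2558.12 + 433.61 = 195134.46
Ad valorem component: 195134.46 × 25% = 48783.62
Specific component: 888 × 1.33 = 1181.04
Import duty = 48783.62 + 1181.04 = 49964.66
Buyer bears: origin terminal 669.35 + freight 2558.12 + insurance 433.61 + destination terminal 876.49 + brokerage 352.84 + duty 49964.66 = 54855.07
Landed cost = invoice 191473.38 + 54855.07 = 246328.45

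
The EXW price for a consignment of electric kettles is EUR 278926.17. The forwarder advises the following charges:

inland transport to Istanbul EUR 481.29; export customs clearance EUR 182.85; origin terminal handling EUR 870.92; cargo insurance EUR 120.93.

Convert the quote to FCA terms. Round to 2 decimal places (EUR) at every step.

Not relevant to the conversion: origin terminal, insurance — on the buyer under both terms; not part of either seller's price.
From EXW to FCA, the seller additionally bears: inland to port, export clearance.
FCA price = 278926.17 + 481.29 + 182.85 = 279590.31

FCA price: EUR 279590.31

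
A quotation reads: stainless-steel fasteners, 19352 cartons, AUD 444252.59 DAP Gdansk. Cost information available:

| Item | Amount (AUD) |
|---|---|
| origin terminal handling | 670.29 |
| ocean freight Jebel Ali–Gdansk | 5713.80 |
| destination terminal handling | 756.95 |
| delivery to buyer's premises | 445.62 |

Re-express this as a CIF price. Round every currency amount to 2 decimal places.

Not relevant to the conversion: freight, origin terminal — on the seller under both DAP and CIF; already in the DAP price and stays in the CIF price.
From DAP to CIF, the seller no longer bears: destination terminal, delivery.
CIF price = 444252.59 − 756.95 − 445.62 = 443050.02

CIF price: AUD 443050.02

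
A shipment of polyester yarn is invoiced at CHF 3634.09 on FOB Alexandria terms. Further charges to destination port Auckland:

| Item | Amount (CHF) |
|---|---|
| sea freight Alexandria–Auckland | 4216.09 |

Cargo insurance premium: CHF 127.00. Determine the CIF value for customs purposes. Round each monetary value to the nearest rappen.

CIF value: CHF 7977.18

CIF = FOB price + freight + insurance
CIF = 3634.09 + 4216.09 + 127.00 = 7977.18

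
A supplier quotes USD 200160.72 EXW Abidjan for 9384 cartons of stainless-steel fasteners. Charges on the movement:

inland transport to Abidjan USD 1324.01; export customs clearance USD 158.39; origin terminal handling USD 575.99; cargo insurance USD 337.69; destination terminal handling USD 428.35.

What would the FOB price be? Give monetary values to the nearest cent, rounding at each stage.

FOB price: USD 202219.11

Not relevant to the conversion: insurance, destination terminal — on the buyer under both terms; not part of either seller's price.
From EXW to FOB, the seller additionally bears: inland to port, export clearance, origin terminal.
FOB price = 200160.72 + 1324.01 + 158.39 + 575.99 = 202219.11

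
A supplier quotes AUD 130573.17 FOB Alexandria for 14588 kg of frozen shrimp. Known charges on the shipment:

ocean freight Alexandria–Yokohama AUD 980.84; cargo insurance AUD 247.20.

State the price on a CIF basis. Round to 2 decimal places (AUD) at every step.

CIF price: AUD 131801.21

From FOB to CIF, the seller additionally bears: freight, insurance.
CIF price = 130573.17 + 980.84 + 247.20 = 131801.21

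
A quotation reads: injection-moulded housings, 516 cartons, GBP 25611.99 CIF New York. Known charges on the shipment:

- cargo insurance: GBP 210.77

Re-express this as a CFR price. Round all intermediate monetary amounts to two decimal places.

From CIF to CFR, the seller no longer bears: insurance.
CFR price = 25611.99 − 210.77 = 25401.22

CFR price: GBP 25401.22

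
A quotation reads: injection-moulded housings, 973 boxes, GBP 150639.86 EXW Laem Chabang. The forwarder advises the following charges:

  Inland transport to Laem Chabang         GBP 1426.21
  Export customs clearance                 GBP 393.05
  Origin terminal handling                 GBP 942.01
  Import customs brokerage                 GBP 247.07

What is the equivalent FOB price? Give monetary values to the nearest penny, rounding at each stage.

FOB price: GBP 153401.13

Not relevant to the conversion: brokerage — on the buyer under both terms; not part of either seller's price.
From EXW to FOB, the seller additionally bears: inland to port, export clearance, origin terminal.
FOB price = 150639.86 + 1426.21 + 393.05 + 942.01 = 153401.13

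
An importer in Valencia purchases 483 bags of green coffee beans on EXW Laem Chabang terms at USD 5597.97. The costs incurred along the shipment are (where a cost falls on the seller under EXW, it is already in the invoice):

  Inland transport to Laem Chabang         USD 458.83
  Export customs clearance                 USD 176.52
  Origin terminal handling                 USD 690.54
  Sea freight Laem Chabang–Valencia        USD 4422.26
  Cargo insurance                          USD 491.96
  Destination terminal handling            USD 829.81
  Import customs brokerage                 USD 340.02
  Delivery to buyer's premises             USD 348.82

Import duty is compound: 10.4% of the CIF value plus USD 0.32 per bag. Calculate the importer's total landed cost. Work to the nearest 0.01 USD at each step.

EXW: the seller makes goods available at their premises; the buyer bears all onward costs.
CIF value = EXW price + inland to port + export clearance + origin terminal + freight + insurance = 5597.97 + 458.83 + 176.52 + 690.54 + 4422.26 + 491.96 = 11838.08
Ad valorem component: 11838.08 × 10.4% = 1231.16
Specific component: 483 × 0.32 = 154.56
Import duty = 1231.16 + 154.56 = 1385.72
Buyer bears: inland to port 458.83 + export clearance 176.52 + origin terminal 690.54 + freight 4422.26 + insurance 491.96 + destination terminal 829.81 + brokerage 340.02 + delivery 348.82 + duty 1385.72 = 9144.48
Landed cost = invoice 5597.97 + 9144.48 = 14742.45

Total landed cost: USD 14742.45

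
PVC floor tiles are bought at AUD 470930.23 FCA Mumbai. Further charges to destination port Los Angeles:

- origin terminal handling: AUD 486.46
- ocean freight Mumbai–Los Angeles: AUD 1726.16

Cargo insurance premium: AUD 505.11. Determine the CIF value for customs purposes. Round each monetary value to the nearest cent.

CIF value: AUD 473647.96

CIF = FCA price + pre-shipment costs + freight + insurance
CIF = 470930.23 + 486.46 + 1726.16 + 505.11 = 473647.96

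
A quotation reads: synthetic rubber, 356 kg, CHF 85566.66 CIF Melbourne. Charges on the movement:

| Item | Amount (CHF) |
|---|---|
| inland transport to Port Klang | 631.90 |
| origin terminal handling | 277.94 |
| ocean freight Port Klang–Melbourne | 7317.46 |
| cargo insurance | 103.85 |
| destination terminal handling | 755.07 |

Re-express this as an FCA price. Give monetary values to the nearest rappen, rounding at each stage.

Not relevant to the conversion: inland to port — on the seller under both CIF and FCA; already in the CIF price and stays in the FCA price. destination terminal — on the buyer under both terms; not part of either seller's price.
From CIF to FCA, the seller no longer bears: origin terminal, freight, insurance.
FCA price = 85566.66 − 277.94 − 7317.46 − 103.85 = 77867.41

FCA price: CHF 77867.41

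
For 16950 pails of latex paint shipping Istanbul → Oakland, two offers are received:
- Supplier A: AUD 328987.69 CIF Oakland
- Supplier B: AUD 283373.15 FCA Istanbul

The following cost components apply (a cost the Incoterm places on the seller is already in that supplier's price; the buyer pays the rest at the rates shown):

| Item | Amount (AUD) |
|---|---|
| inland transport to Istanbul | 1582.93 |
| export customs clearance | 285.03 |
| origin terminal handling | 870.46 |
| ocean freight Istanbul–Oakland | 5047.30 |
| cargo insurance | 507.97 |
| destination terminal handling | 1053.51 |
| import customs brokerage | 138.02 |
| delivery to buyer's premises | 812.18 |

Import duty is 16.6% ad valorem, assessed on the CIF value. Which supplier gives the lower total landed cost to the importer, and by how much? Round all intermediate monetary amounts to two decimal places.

Supplier A (CIF):
The CIF price already equals the CIF value: 328987.69
Import duty = 328987.69 × 16.6% = 54611.96
Buyer bears (A): 1053.51 + 138.02 + 812.18 = 2003.71
Landed cost (A) = invoice 328987.69 + 2003.71 + duty 54611.96 = 385603.36
Supplier B (FCA):
CIF value = FCA price + origin terminal + freight + insurance = 283373.15 + 870.46 + 5047.30 + 507.97 = 289798.88
Import duty = 289798.88 × 16.6% = 48106.61
Buyer bears (B): 870.46 + 5047.30 + 507.97 + 1053.51 + 138.02 + 812.18 = 8429.44
Landed cost (B) = invoice 283373.15 + 8429.44 + duty 48106.61 = 339909.20
Difference = |385603.36 − 339909.20| = 45694.16

Supplier B is cheaper by AUD 45694.16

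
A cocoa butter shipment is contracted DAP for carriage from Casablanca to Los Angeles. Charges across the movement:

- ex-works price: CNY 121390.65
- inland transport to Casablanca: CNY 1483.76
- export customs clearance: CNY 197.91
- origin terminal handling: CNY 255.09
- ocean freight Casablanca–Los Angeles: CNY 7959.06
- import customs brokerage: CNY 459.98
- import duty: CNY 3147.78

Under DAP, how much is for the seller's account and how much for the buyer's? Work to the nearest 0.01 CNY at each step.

DAP: the seller bears all costs to the named destination except import duty and clearance.
Seller's account: goods 121390.65 + inland to port 1483.76 + export clearance 197.91 + origin terminal 255.09 + freight 7959.06 = 131286.47
Buyer's account: brokerage 459.98 + duty 3147.78 = 3607.76

Seller: CNY 131286.47; buyer: CNY 3607.76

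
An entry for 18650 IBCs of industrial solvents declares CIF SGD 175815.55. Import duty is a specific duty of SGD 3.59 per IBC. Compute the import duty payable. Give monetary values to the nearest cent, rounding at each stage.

Import duty: SGD 66953.50

Import duty = 18650 × 3.59 = 66953.50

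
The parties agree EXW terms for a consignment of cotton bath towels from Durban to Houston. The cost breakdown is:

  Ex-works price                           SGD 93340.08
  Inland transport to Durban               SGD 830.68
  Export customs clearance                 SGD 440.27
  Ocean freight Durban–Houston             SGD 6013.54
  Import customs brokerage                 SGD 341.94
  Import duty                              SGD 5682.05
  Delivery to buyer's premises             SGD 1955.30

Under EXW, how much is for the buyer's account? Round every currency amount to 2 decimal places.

Buyer's account: SGD 15263.78

EXW: the seller makes goods available at their premises; the buyer bears all onward costs.
Seller's account: goods 93340.08 = 93340.08
Buyer's account: inland to port 830.68 + export clearance 440.27 + freight 6013.54 + brokerage 341.94 + duty 5682.05 + delivery 1955.30 = 15263.78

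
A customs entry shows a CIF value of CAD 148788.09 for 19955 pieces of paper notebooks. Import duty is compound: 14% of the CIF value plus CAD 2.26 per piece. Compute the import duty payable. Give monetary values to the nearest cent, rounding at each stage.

Import duty: CAD 65928.63

Ad valorem component: 148788.09 × 14% = 20830.33
Specific component: 19955 × 2.26 = 45098.30
Import duty = 20830.33 + 45098.30 = 65928.63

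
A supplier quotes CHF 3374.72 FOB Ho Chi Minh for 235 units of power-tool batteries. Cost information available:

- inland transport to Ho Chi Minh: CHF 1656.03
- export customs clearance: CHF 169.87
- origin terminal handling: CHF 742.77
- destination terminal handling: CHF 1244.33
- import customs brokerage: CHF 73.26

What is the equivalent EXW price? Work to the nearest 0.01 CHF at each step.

Not relevant to the conversion: destination terminal, brokerage — on the buyer under both terms; not part of either seller's price.
From FOB to EXW, the seller no longer bears: inland to port, export clearance, origin terminal.
EXW price = 3374.72 − 1656.03 − 169.87 − 742.77 = 806.05

EXW price: CHF 806.05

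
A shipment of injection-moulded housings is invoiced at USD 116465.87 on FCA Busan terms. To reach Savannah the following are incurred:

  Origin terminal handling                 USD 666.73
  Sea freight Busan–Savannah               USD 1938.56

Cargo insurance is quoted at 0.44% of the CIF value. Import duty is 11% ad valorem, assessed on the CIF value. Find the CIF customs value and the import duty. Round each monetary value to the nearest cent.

CIF value: USD 119597.39; import duty: USD 13155.71

Let C be the CIF value. C = FCA price + pre-shipment costs + freight + 0.44% × C
C − 0.44% × C = 116465.87 + 666.73 + 1938.56
0.9956 × C = 119071.16
C = 119071.16 / 0.9956 = 119597.39
Insurance premium = 0.44% × 119597.39 = 526.23
Import duty = 119597.39 × 11% = 13155.71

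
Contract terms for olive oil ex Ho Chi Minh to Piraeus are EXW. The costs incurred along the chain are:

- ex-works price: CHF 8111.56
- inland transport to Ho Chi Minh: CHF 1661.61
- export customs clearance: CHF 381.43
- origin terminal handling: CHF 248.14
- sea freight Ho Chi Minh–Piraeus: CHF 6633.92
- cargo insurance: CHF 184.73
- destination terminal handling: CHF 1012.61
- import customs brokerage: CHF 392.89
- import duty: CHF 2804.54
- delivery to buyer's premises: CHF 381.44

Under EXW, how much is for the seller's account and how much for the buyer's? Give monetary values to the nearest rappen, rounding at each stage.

Seller: CHF 8111.56; buyer: CHF 13701.31

EXW: the seller makes goods available at their premises; the buyer bears all onward costs.
Seller's account: goods 8111.56 = 8111.56
Buyer's account: inland to port 1661.61 + export clearance 381.43 + origin terminal 248.14 + freight 6633.92 + insurance 184.73 + destination terminal 1012.61 + brokerage 392.89 + duty 2804.54 + delivery 381.44 = 13701.31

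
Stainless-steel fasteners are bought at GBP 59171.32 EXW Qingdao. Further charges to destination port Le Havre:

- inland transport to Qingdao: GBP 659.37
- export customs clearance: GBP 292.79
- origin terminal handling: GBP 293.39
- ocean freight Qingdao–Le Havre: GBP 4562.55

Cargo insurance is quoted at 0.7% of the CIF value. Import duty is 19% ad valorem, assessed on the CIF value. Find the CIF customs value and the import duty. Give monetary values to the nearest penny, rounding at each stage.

CIF value: GBP 65437.48; import duty: GBP 12433.12

Let C be the CIF value. C = EXW price + pre-shipment costs + freight + 0.7% × C
C − 0.7% × C = 59171.32 + 659.37 + 292.79 + 293.39 + 4562.55
0.993 × C = 64979.42
C = 64979.42 / 0.993 = 65437.48
Insurance premium = 0.7% × 65437.48 = 458.06
Import duty = 65437.48 × 19% = 12433.12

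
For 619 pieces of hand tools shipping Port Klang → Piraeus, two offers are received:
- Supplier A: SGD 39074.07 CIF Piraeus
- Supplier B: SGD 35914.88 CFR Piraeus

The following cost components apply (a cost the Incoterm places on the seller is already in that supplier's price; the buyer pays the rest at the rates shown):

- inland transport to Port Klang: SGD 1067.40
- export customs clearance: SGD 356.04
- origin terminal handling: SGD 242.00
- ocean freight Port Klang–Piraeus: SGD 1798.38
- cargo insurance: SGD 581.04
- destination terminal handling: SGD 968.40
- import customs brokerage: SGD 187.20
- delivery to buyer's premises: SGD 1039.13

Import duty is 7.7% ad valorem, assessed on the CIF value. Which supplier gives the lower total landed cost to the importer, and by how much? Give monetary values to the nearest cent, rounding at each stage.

Supplier A (CIF):
The CIF price already equals the CIF value: 39074.07
Import duty = 39074.07 × 7.7% = 3008.70
Buyer bears (A): 968.40 + 187.20 + 1039.13 = 2194.73
Landed cost (A) = invoice 39074.07 + 2194.73 + duty 3008.70 = 44277.50
Supplier B (CFR):
CIF value = CFR price + insurance = 35914.88 + 581.04 = 36495.92
Import duty = 36495.92 × 7.7% = 2810.19
Buyer bears (B): 581.04 + 968.40 + 187.20 + 1039.13 = 2775.77
Landed cost (B) = invoice 35914.88 + 2775.77 + duty 2810.19 = 41500.84
Difference = |44277.50 − 41500.84| = 2776.66

Supplier B is cheaper by SGD 2776.66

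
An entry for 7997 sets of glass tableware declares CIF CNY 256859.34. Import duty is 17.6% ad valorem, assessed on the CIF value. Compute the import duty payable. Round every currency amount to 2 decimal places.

Import duty = 256859.34 × 17.6% = 45207.24

Import duty: CNY 45207.24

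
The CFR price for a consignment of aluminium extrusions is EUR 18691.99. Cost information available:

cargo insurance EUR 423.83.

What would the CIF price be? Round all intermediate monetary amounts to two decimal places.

From CFR to CIF, the seller additionally bears: insurance.
CIF price = 18691.99 + 423.83 = 19115.82

CIF price: EUR 19115.82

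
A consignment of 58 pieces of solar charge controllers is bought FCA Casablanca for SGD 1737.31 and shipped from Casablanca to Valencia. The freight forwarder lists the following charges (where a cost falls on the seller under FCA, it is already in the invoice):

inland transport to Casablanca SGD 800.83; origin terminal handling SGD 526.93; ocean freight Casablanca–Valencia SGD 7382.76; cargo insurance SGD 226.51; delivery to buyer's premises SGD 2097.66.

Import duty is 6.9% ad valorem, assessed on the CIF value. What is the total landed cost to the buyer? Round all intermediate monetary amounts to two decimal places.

Total landed cost: SGD 12652.44

FCA: the seller delivers export-cleared goods to the carrier; the buyer bears costs from that point.
Already in the invoice (seller's account under FCA): inland to port — exclude.
CIF value = FCA price + origin terminal + freight + insurance = 1737.31 + 526.93 + 7382.76 + 226.51 = 9873.51
Import duty = 9873.51 × 6.9% = 681.27
Buyer bears: origin terminal 526.93 + freight 7382.76 + insurance 226.51 + delivery 2097.66 + duty 681.27 = 10915.13
Landed cost = invoice 1737.31 + 10915.13 = 12652.44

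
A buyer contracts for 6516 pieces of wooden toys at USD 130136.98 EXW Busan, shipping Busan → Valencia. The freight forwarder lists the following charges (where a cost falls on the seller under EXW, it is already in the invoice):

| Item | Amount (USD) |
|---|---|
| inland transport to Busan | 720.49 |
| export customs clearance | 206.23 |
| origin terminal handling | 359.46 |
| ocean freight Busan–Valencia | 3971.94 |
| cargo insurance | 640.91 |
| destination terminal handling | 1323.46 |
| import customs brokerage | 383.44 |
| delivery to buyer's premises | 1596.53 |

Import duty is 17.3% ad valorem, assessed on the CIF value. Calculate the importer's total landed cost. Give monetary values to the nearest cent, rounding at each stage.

Total landed cost: USD 162873.67

EXW: the seller makes goods available at their premises; the buyer bears all onward costs.
CIF value = EXW price + inland to port + export clearance + origin terminal + freight + insurance = 130136.98 + 720.49 + 206.23 + 359.46 + 3971.94 + 640.91 = 136036.01
Import duty = 136036.01 × 17.3% = 23534.23
Buyer bears: inland to port 720.49 + export clearance 206.23 + origin terminal 359.46 + freight 3971.94 + insurance 640.91 + destination terminal 1323.46 + brokerage 383.44 + delivery 1596.53 + duty 23534.23 = 32736.69
Landed cost = invoice 130136.98 + 32736.69 = 162873.67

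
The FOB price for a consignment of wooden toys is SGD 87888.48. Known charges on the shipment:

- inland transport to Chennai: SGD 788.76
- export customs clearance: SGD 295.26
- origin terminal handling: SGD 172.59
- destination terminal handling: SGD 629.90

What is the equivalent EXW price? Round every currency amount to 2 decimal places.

Not relevant to the conversion: destination terminal — on the buyer under both terms; not part of either seller's price.
From FOB to EXW, the seller no longer bears: inland to port, export clearance, origin terminal.
EXW price = 87888.48 − 788.76 − 295.26 − 172.59 = 86631.87

EXW price: SGD 86631.87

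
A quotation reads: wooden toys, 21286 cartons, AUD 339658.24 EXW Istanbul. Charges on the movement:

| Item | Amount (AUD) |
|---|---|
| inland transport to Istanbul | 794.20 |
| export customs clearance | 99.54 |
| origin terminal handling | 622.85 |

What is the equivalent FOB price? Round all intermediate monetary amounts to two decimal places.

From EXW to FOB, the seller additionally bears: inland to port, export clearance, origin terminal.
FOB price = 339658.24 + 794.20 + 99.54 + 622.85 = 341174.83

FOB price: AUD 341174.83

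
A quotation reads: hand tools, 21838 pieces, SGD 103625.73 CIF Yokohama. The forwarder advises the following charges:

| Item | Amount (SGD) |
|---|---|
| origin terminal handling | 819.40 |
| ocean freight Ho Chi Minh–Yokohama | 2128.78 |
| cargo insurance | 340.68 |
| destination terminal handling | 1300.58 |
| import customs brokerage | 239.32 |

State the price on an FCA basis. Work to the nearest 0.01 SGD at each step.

FCA price: SGD 100336.87

Not relevant to the conversion: destination terminal, brokerage — on the buyer under both terms; not part of either seller's price.
From CIF to FCA, the seller no longer bears: origin terminal, freight, insurance.
FCA price = 103625.73 − 819.40 − 2128.78 − 340.68 = 100336.87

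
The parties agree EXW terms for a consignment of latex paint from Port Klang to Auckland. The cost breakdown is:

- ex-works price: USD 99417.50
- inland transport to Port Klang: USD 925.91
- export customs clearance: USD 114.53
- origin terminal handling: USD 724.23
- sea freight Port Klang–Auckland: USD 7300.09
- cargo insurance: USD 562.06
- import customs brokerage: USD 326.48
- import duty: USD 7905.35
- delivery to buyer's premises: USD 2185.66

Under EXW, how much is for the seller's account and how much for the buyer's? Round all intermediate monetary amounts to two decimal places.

Seller: USD 99417.50; buyer: USD 20044.31

EXW: the seller makes goods available at their premises; the buyer bears all onward costs.
Seller's account: goods 99417.50 = 99417.50
Buyer's account: inland to port 925.91 + export clearance 114.53 + origin terminal 724.23 + freight 7300.09 + insurance 562.06 + brokerage 326.48 + duty 7905.35 + delivery 2185.66 = 20044.31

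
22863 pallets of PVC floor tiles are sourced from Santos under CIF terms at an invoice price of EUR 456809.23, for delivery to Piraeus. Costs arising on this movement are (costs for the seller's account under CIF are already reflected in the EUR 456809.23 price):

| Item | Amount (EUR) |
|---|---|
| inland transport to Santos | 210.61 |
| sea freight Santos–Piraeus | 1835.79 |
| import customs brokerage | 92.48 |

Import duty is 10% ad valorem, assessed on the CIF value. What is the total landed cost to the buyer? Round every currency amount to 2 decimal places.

CIF: the seller pays costs through ocean freight and marine insurance to the destination port.
Already in the invoice (seller's account under CIF): inland to port, freight — exclude.
The CIF price already equals the CIF value: 456809.23
Import duty = 456809.23 × 10% = 45680.92
Buyer bears: brokerage 92.48 + duty 45680.92 = 45773.40
Landed cost = invoice 456809.23 + 45773.40 = 502582.63

Total landed cost: EUR 502582.63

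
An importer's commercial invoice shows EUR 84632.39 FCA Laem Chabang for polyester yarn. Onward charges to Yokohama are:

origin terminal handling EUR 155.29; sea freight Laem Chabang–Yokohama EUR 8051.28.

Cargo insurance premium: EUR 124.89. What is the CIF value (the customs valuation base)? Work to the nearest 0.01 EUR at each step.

CIF value: EUR 92963.85

CIF = FCA price + pre-shipment costs + freight + insurance
CIF = 84632.39 + 155.29 + 8051.28 + 124.89 = 92963.85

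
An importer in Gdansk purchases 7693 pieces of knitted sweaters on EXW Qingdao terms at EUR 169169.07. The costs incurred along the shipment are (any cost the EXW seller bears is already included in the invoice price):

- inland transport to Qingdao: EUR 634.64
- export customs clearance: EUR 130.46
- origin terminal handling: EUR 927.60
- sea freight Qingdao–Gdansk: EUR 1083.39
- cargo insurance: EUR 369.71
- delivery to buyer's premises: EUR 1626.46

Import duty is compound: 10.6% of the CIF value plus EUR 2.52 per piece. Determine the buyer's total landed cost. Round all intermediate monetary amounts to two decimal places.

Total landed cost: EUR 211593.07

EXW: the seller makes goods available at their premises; the buyer bears all onward costs.
CIF value = EXW price + inland to port + export clearance + origin terminal + freight + insurance = 169169.07 + 634.64 + 130.46 + 927.60 + 1083.39 + 369.71 = 172314.87
Ad valorem component: 172314.87 × 10.6% = 18265.38
Specific component: 7693 × 2.52 = 19386.36
Import duty = 18265.38 + 19386.36 = 37651.74
Buyer bears: inland to port 634.64 + export clearance 130.46 + origin terminal 927.60 + freight 1083.39 + insurance 369.71 + delivery 1626.46 + duty 37651.74 = 42424.00
Landed cost = invoice 169169.07 + 42424.00 = 211593.07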